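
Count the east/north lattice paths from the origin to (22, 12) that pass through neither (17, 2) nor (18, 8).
Number of paths = 438565067

Inclusion–exclusion. Total paths: C(34, 22) = 548354040. Through P₁: C(19, 17)·C(15, 5) = 513513. Through P₂: C(26, 18)·C(8, 4) = 109359250. Since P₁ is strictly southwest of P₂, a monotone path through both must visit P₁ then P₂; paths through both = C(19, 17)·C(7, 1)·C(8, 4) = 83790. Avoid both = 548354040 − 513513 − 109359250 + 83790 = 438565067.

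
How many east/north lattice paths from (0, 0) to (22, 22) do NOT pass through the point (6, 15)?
Number of paths = 2090795764272

Total paths from (0, 0) to (22, 22): C(44, 22) = 2104098963720. Paths through (6, 15): (paths (0, 0) → (6, 15)) × (paths (6, 15) → (22, 22)) = C(21, 6) · C(23, 16) = 54264 · 245157 = 13303199448. Avoidance count = 2104098963720 − 13303199448 = 2090795764272.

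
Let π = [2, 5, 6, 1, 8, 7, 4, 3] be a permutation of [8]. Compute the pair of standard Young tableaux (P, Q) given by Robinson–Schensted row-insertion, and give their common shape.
P = [1, 3, 6, 7] / [2, 4] / [5] / [8];  Q = [1, 2, 3, 5] / [4, 6] / [7] / [8];  common shape = (4, 2, 1, 1)

Row-insert the values π_1, π_2, … into P one at a time, bumping the leftmost entry strictly greater than the inserted value down to the next row. The recording tableau Q records, in position (i, j), the step at which that cell was added to P.
  Insert 2 (step 1): P = [2];  Q = [1]
  Insert 5 (step 2): P = [2, 5];  Q = [1, 2]
  Insert 6 (step 3): P = [2, 5, 6];  Q = [1, 2, 3]
  Insert 1 (step 4): P = [1, 5, 6] / [2];  Q = [1, 2, 3] / [4]
  Insert 8 (step 5): P = [1, 5, 6, 8] / [2];  Q = [1, 2, 3, 5] / [4]
  Insert 7 (step 6): P = [1, 5, 6, 7] / [2, 8];  Q = [1, 2, 3, 5] / [4, 6]
  Insert 4 (step 7): P = [1, 4, 6, 7] / [2, 5] / [8];  Q = [1, 2, 3, 5] / [4, 6] / [7]
  Insert 3 (step 8): P = [1, 3, 6, 7] / [2, 4] / [5] / [8];  Q = [1, 2, 3, 5] / [4, 6] / [7] / [8]
Final shape: (4, 2, 1, 1).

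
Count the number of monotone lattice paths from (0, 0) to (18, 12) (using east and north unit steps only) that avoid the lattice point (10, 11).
Number of paths = 83318781

Total paths from (0, 0) to (18, 12): C(30, 18) = 86493225. Paths through (10, 11): (paths (0, 0) → (10, 11)) × (paths (10, 11) → (18, 12)) = C(21, 10) · C(9, 8) = 352716 · 9 = 3174444. Avoidance count = 86493225 − 3174444 = 83318781.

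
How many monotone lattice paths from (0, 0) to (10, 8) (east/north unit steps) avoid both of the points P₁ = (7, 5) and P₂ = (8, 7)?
Number of paths = 15741

Inclusion–exclusion. Total paths: C(18, 10) = 43758. Through P₁: C(12, 7)·C(6, 3) = 15840. Through P₂: C(15, 8)·C(3, 2) = 19305. Since P₁ is strictly southwest of P₂, a monotone path through both must visit P₁ then P₂; paths through both = C(12, 7)·C(3, 1)·C(3, 2) = 7128. Avoid both = 43758 − 15840 − 19305 + 7128 = 15741.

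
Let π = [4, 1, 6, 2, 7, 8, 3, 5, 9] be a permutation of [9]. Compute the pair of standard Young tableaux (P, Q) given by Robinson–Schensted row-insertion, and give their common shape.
P = [1, 2, 3, 5, 9] / [4, 6, 7, 8];  Q = [1, 3, 5, 6, 9] / [2, 4, 7, 8];  common shape = (5, 4)

Row-insert the values π_1, π_2, … into P one at a time, bumping the leftmost entry strictly greater than the inserted value down to the next row. The recording tableau Q records, in position (i, j), the step at which that cell was added to P.
  Insert 4 (step 1): P = [4];  Q = [1]
  Insert 1 (step 2): P = [1] / [4];  Q = [1] / [2]
  Insert 6 (step 3): P = [1, 6] / [4];  Q = [1, 3] / [2]
  Insert 2 (step 4): P = [1, 2] / [4, 6];  Q = [1, 3] / [2, 4]
  Insert 7 (step 5): P = [1, 2, 7] / [4, 6];  Q = [1, 3, 5] / [2, 4]
  Insert 8 (step 6): P = [1, 2, 7, 8] / [4, 6];  Q = [1, 3, 5, 6] / [2, 4]
  Insert 3 (step 7): P = [1, 2, 3, 8] / [4, 6, 7];  Q = [1, 3, 5, 6] / [2, 4, 7]
  Insert 5 (step 8): P = [1, 2, 3, 5] / [4, 6, 7, 8];  Q = [1, 3, 5, 6] / [2, 4, 7, 8]
  Insert 9 (step 9): P = [1, 2, 3, 5, 9] / [4, 6, 7, 8];  Q = [1, 3, 5, 6, 9] / [2, 4, 7, 8]
Final shape: (5, 4).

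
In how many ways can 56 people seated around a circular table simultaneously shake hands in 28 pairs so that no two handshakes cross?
C_28 = 263747951750360

These noncrossing handshakes are counted by the Catalan number C_n = (1/(n + 1)) · C(2n, n). For n = 28: C_28 = (1/29) · C(56, 28) = 7648690600760440/29 = 263747951750360.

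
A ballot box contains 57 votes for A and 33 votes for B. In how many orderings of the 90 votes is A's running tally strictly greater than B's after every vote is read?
Strict-lead orderings = 1125836284829676122164848

Total orderings of the 90 votes with 57 for A: C(90, 57) = 4221886068111285458118180. By the Bertrand ballot formula (Cycle Lemma / reflection principle), the number of orderings in which A is strictly ahead of B throughout is (p − q)/(p + q) · C(p + q, p) = (57 − 33)/(57 + 33) · 4221886068111285458118180 = 1125836284829676122164848.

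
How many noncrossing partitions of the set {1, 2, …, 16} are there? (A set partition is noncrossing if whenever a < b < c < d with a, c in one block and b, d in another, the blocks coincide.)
C_16 = 35357670

These noncrossing partitions are counted by the Catalan number C_n = (1/(n + 1)) · C(2n, n). For n = 16: C_16 = (1/17) · C(32, 16) = 601080390/17 = 35357670.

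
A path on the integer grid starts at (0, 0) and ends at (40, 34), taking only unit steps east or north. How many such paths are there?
Number of paths = 1373222113855042069878

A monotone lattice path from (0, 0) to (40, 34) consists of 40 east steps and 34 north steps in some order, so it is determined by which 40 of the 74 steps are east. The count is C(74, 40) = 1373222113855042069878.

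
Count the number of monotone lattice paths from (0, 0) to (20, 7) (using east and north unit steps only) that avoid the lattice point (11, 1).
Number of paths = 827970

Total paths from (0, 0) to (20, 7): C(27, 20) = 888030. Paths through (11, 1): (paths (0, 0) → (11, 1)) × (paths (11, 1) → (20, 7)) = C(12, 11) · C(15, 9) = 12 · 5005 = 60060. Avoidance count = 888030 − 60060 = 827970.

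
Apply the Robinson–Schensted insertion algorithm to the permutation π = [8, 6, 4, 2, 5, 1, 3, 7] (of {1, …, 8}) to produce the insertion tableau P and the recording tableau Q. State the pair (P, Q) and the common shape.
P = [1, 3, 7] / [2, 5] / [4] / [6] / [8];  Q = [1, 5, 8] / [2, 7] / [3] / [4] / [6];  common shape = (3, 2, 1, 1, 1)

Row-insert the values π_1, π_2, … into P one at a time, bumping the leftmost entry strictly greater than the inserted value down to the next row. The recording tableau Q records, in position (i, j), the step at which that cell was added to P.
  Insert 8 (step 1): P = [8];  Q = [1]
  Insert 6 (step 2): P = [6] / [8];  Q = [1] / [2]
  Insert 4 (step 3): P = [4] / [6] / [8];  Q = [1] / [2] / [3]
  Insert 2 (step 4): P = [2] / [4] / [6] / [8];  Q = [1] / [2] / [3] / [4]
  Insert 5 (step 5): P = [2, 5] / [4] / [6] / [8];  Q = [1, 5] / [2] / [3] / [4]
  Insert 1 (step 6): P = [1, 5] / [2] / [4] / [6] / [8];  Q = [1, 5] / [2] / [3] / [4] / [6]
  Insert 3 (step 7): P = [1, 3] / [2, 5] / [4] / [6] / [8];  Q = [1, 5] / [2, 7] / [3] / [4] / [6]
  Insert 7 (step 8): P = [1, 3, 7] / [2, 5] / [4] / [6] / [8];  Q = [1, 5, 8] / [2, 7] / [3] / [4] / [6]
Final shape: (3, 2, 1, 1, 1).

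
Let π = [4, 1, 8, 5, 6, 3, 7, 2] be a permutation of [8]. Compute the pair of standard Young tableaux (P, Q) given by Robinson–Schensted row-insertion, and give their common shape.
P = [1, 2, 6, 7] / [3, 5] / [4] / [8];  Q = [1, 3, 5, 7] / [2, 4] / [6] / [8];  common shape = (4, 2, 1, 1)

Row-insert the values π_1, π_2, … into P one at a time, bumping the leftmost entry strictly greater than the inserted value down to the next row. The recording tableau Q records, in position (i, j), the step at which that cell was added to P.
  Insert 4 (step 1): P = [4];  Q = [1]
  Insert 1 (step 2): P = [1] / [4];  Q = [1] / [2]
  Insert 8 (step 3): P = [1, 8] / [4];  Q = [1, 3] / [2]
  Insert 5 (step 4): P = [1, 5] / [4, 8];  Q = [1, 3] / [2, 4]
  Insert 6 (step 5): P = [1, 5, 6] / [4, 8];  Q = [1, 3, 5] / [2, 4]
  Insert 3 (step 6): P = [1, 3, 6] / [4, 5] / [8];  Q = [1, 3, 5] / [2, 4] / [6]
  Insert 7 (step 7): P = [1, 3, 6, 7] / [4, 5] / [8];  Q = [1, 3, 5, 7] / [2, 4] / [6]
  Insert 2 (step 8): P = [1, 2, 6, 7] / [3, 5] / [4] / [8];  Q = [1, 3, 5, 7] / [2, 4] / [6] / [8]
Final shape: (4, 2, 1, 1).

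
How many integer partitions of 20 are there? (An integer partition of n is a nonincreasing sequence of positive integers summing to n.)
p(20) = 627

Compute p(n) via the recurrence p(n, m) = p(n, m−1) + p(n−m, m), where p(n, m) counts partitions of n with all parts ≤ m and p(n) = p(n, n). The base cases are p(0, m) = 1 and p(n, 0) = 0 for n > 0. Filling the table yields p(20) = 627. (Euler's pentagonal recurrence is an alternative.)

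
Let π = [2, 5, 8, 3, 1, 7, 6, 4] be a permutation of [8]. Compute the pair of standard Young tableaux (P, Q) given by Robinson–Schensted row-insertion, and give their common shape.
P = [1, 3, 4] / [2, 6] / [5, 7] / [8];  Q = [1, 2, 3] / [4, 6] / [5, 7] / [8];  common shape = (3, 2, 2, 1)

Row-insert the values π_1, π_2, … into P one at a time, bumping the leftmost entry strictly greater than the inserted value down to the next row. The recording tableau Q records, in position (i, j), the step at which that cell was added to P.
  Insert 2 (step 1): P = [2];  Q = [1]
  Insert 5 (step 2): P = [2, 5];  Q = [1, 2]
  Insert 8 (step 3): P = [2, 5, 8];  Q = [1, 2, 3]
  Insert 3 (step 4): P = [2, 3, 8] / [5];  Q = [1, 2, 3] / [4]
  Insert 1 (step 5): P = [1, 3, 8] / [2] / [5];  Q = [1, 2, 3] / [4] / [5]
  Insert 7 (step 6): P = [1, 3, 7] / [2, 8] / [5];  Q = [1, 2, 3] / [4, 6] / [5]
  Insert 6 (step 7): P = [1, 3, 6] / [2, 7] / [5, 8];  Q = [1, 2, 3] / [4, 6] / [5, 7]
  Insert 4 (step 8): P = [1, 3, 4] / [2, 6] / [5, 7] / [8];  Q = [1, 2, 3] / [4, 6] / [5, 7] / [8]
Final shape: (3, 2, 2, 1).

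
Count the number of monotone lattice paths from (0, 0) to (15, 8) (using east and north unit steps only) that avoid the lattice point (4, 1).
Number of paths = 331194

Total paths from (0, 0) to (15, 8): C(23, 15) = 490314. Paths through (4, 1): (paths (0, 0) → (4, 1)) × (paths (4, 1) → (15, 8)) = C(5, 4) · C(18, 11) = 5 · 31824 = 159120. Avoidance count = 490314 − 159120 = 331194.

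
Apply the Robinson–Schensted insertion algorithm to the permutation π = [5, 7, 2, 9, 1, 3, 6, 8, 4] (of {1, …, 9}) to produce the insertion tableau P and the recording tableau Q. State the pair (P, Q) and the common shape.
P = [1, 3, 4, 8] / [2, 6, 9] / [5, 7];  Q = [1, 2, 4, 8] / [3, 6, 7] / [5, 9];  common shape = (4, 3, 2)

Row-insert the values π_1, π_2, … into P one at a time, bumping the leftmost entry strictly greater than the inserted value down to the next row. The recording tableau Q records, in position (i, j), the step at which that cell was added to P.
  Insert 5 (step 1): P = [5];  Q = [1]
  Insert 7 (step 2): P = [5, 7];  Q = [1, 2]
  Insert 2 (step 3): P = [2, 7] / [5];  Q = [1, 2] / [3]
  Insert 9 (step 4): P = [2, 7, 9] / [5];  Q = [1, 2, 4] / [3]
  Insert 1 (step 5): P = [1, 7, 9] / [2] / [5];  Q = [1, 2, 4] / [3] / [5]
  Insert 3 (step 6): P = [1, 3, 9] / [2, 7] / [5];  Q = [1, 2, 4] / [3, 6] / [5]
  Insert 6 (step 7): P = [1, 3, 6] / [2, 7, 9] / [5];  Q = [1, 2, 4] / [3, 6, 7] / [5]
  Insert 8 (step 8): P = [1, 3, 6, 8] / [2, 7, 9] / [5];  Q = [1, 2, 4, 8] / [3, 6, 7] / [5]
  Insert 4 (step 9): P = [1, 3, 4, 8] / [2, 6, 9] / [5, 7];  Q = [1, 2, 4, 8] / [3, 6, 7] / [5, 9]
Final shape: (4, 3, 2).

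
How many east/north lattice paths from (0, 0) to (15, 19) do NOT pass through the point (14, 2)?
Number of paths = 1855965360

Total paths from (0, 0) to (15, 19): C(34, 15) = 1855967520. Paths through (14, 2): (paths (0, 0) → (14, 2)) × (paths (14, 2) → (15, 19)) = C(16, 14) · C(18, 1) = 120 · 18 = 2160. Avoidance count = 1855967520 − 2160 = 1855965360.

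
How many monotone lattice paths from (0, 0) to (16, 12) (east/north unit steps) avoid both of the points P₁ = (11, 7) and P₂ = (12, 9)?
Number of paths = 15456077

Inclusion–exclusion. Total paths: C(28, 16) = 30421755. Through P₁: C(18, 11)·C(10, 5) = 8019648. Through P₂: C(21, 12)·C(7, 4) = 10287550. Since P₁ is strictly southwest of P₂, a monotone path through both must visit P₁ then P₂; paths through both = C(18, 11)·C(3, 1)·C(7, 4) = 3341520. Avoid both = 30421755 − 8019648 − 10287550 + 3341520 = 15456077.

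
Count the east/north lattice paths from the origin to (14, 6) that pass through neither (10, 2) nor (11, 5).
Number of paths = 17724

Inclusion–exclusion. Total paths: C(20, 14) = 38760. Through P₁: C(12, 10)·C(8, 4) = 4620. Through P₂: C(16, 11)·C(4, 3) = 17472. Since P₁ is strictly southwest of P₂, a monotone path through both must visit P₁ then P₂; paths through both = C(12, 10)·C(4, 1)·C(4, 3) = 1056. Avoid both = 38760 − 4620 − 17472 + 1056 = 17724.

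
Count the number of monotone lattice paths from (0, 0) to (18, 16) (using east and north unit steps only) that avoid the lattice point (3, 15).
Number of paths = 2203948374

Total paths from (0, 0) to (18, 16): C(34, 18) = 2203961430. Paths through (3, 15): (paths (0, 0) → (3, 15)) × (paths (3, 15) → (18, 16)) = C(18, 3) · C(16, 15) = 816 · 16 = 13056. Avoidance count = 2203961430 − 13056 = 2203948374.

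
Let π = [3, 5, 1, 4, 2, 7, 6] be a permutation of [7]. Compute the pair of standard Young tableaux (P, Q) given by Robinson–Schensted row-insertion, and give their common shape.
P = [1, 2, 6] / [3, 4, 7] / [5];  Q = [1, 2, 6] / [3, 4, 7] / [5];  common shape = (3, 3, 1)

Row-insert the values π_1, π_2, … into P one at a time, bumping the leftmost entry strictly greater than the inserted value down to the next row. The recording tableau Q records, in position (i, j), the step at which that cell was added to P.
  Insert 3 (step 1): P = [3];  Q = [1]
  Insert 5 (step 2): P = [3, 5];  Q = [1, 2]
  Insert 1 (step 3): P = [1, 5] / [3];  Q = [1, 2] / [3]
  Insert 4 (step 4): P = [1, 4] / [3, 5];  Q = [1, 2] / [3, 4]
  Insert 2 (step 5): P = [1, 2] / [3, 4] / [5];  Q = [1, 2] / [3, 4] / [5]
  Insert 7 (step 6): P = [1, 2, 7] / [3, 4] / [5];  Q = [1, 2, 6] / [3, 4] / [5]
  Insert 6 (step 7): P = [1, 2, 6] / [3, 4, 7] / [5];  Q = [1, 2, 6] / [3, 4, 7] / [5]
Final shape: (3, 3, 1).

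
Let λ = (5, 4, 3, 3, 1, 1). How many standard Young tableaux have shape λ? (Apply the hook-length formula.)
# SYT of shape (5, 4, 3, 3, 1, 1) = 2450448

Hook-length formula: f^λ = n! / Π hook(c), product over all cells c of the Young diagram. For λ = (5, 4, 3, 3, 1, 1), n = 17 boxes. Hook lengths by row (left-to-right, top-to-bottom): [10, 7, 6, 3, 1]; [8, 5, 4, 1]; [6, 3, 2]; [5, 2, 1]; [2]; [1]. Product of hooks = 145152000. So f^λ = 17! / 145152000 = 355687428096000 / 145152000 = 2450448.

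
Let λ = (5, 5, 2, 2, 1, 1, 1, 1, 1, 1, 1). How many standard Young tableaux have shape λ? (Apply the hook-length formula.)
# SYT of shape (5, 5, 2, 2, 1, 1, 1, 1, 1, 1, 1) = 44341440

Hook-length formula: f^λ = n! / Π hook(c), product over all cells c of the Young diagram. For λ = (5, 5, 2, 2, 1, 1, 1, 1, 1, 1, 1), n = 21 boxes. Hook lengths by row (left-to-right, top-to-bottom): [15, 7, 4, 3, 2]; [14, 6, 3, 2, 1]; [10, 2]; [9, 1]; [7]; [6]; [5]; [4]; [3]; [2]; [1]. Product of hooks = 1152216576000. So f^λ = 21! / 1152216576000 = 51090942171709440000 / 1152216576000 = 44341440.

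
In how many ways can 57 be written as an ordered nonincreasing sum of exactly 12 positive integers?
p(57, 12 parts) = 48849

Partitions of n into exactly k parts are in bijection with partitions of n − k into at most k parts (subtract 1 from each part). So p(57, exactly 12) = p(45, parts ≤ 12). Computing via the recurrence p(m, j) = p(m, j−1) + p(m−j, j) gives 48849.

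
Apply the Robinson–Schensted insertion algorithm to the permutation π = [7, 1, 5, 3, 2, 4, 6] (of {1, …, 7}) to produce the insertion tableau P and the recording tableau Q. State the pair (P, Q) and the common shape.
P = [1, 2, 4, 6] / [3] / [5] / [7];  Q = [1, 3, 6, 7] / [2] / [4] / [5];  common shape = (4, 1, 1, 1)

Row-insert the values π_1, π_2, … into P one at a time, bumping the leftmost entry strictly greater than the inserted value down to the next row. The recording tableau Q records, in position (i, j), the step at which that cell was added to P.
  Insert 7 (step 1): P = [7];  Q = [1]
  Insert 1 (step 2): P = [1] / [7];  Q = [1] / [2]
  Insert 5 (step 3): P = [1, 5] / [7];  Q = [1, 3] / [2]
  Insert 3 (step 4): P = [1, 3] / [5] / [7];  Q = [1, 3] / [2] / [4]
  Insert 2 (step 5): P = [1, 2] / [3] / [5] / [7];  Q = [1, 3] / [2] / [4] / [5]
  Insert 4 (step 6): P = [1, 2, 4] / [3] / [5] / [7];  Q = [1, 3, 6] / [2] / [4] / [5]
  Insert 6 (step 7): P = [1, 2, 4, 6] / [3] / [5] / [7];  Q = [1, 3, 6, 7] / [2] / [4] / [5]
Final shape: (4, 1, 1, 1).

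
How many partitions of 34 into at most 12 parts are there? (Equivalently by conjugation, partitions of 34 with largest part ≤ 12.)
p(34, parts ≤ 12) = 8877

Use the recurrence p(n, m) = p(n, m−1) + p(n−m, m): either the largest part is < m (count p(n, m−1)) or the largest part is exactly m (remove one copy of m, count p(n−m, m)). With p(0, ·) = 1 this gives p(34, parts ≤ 12) = 8877. (By conjugating Young diagrams, this also counts partitions of 34 into at most 12 parts.)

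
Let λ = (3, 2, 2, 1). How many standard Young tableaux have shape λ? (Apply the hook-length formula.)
# SYT of shape (3, 2, 2, 1) = 70

Hook-length formula: f^λ = n! / Π hook(c), product over all cells c of the Young diagram. For λ = (3, 2, 2, 1), n = 8 boxes. Hook lengths by row (left-to-right, top-to-bottom): [6, 4, 1]; [4, 2]; [3, 1]; [1]. Product of hooks = 576. So f^λ = 8! / 576 = 40320 / 576 = 70.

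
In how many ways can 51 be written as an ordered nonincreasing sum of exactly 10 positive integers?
p(51, 10 parts) = 19466

Partitions of n into exactly k parts are in bijection with partitions of n − k into at most k parts (subtract 1 from each part). So p(51, exactly 10) = p(41, parts ≤ 10). Computing via the recurrence p(m, j) = p(m, j−1) + p(m−j, j) gives 19466.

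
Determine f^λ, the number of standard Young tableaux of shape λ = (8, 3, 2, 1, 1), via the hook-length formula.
# SYT of shape (8, 3, 2, 1, 1) = 100100

Hook-length formula: f^λ = n! / Π hook(c), product over all cells c of the Young diagram. For λ = (8, 3, 2, 1, 1), n = 15 boxes. Hook lengths by row (left-to-right, top-to-bottom): [12, 9, 7, 5, 4, 3, 2, 1]; [6, 3, 1]; [4, 1]; [2]; [1]. Product of hooks = 13063680. So f^λ = 15! / 13063680 = 1307674368000 / 13063680 = 100100.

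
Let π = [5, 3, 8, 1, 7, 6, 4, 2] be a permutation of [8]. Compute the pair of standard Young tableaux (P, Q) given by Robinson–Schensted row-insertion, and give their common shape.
P = [1, 2] / [3, 4] / [5, 6] / [7] / [8];  Q = [1, 3] / [2, 5] / [4, 6] / [7] / [8];  common shape = (2, 2, 2, 1, 1)

Row-insert the values π_1, π_2, … into P one at a time, bumping the leftmost entry strictly greater than the inserted value down to the next row. The recording tableau Q records, in position (i, j), the step at which that cell was added to P.
  Insert 5 (step 1): P = [5];  Q = [1]
  Insert 3 (step 2): P = [3] / [5];  Q = [1] / [2]
  Insert 8 (step 3): P = [3, 8] / [5];  Q = [1, 3] / [2]
  Insert 1 (step 4): P = [1, 8] / [3] / [5];  Q = [1, 3] / [2] / [4]
  Insert 7 (step 5): P = [1, 7] / [3, 8] / [5];  Q = [1, 3] / [2, 5] / [4]
  Insert 6 (step 6): P = [1, 6] / [3, 7] / [5, 8];  Q = [1, 3] / [2, 5] / [4, 6]
  Insert 4 (step 7): P = [1, 4] / [3, 6] / [5, 7] / [8];  Q = [1, 3] / [2, 5] / [4, 6] / [7]
  Insert 2 (step 8): P = [1, 2] / [3, 4] / [5, 6] / [7] / [8];  Q = [1, 3] / [2, 5] / [4, 6] / [7] / [8]
Final shape: (2, 2, 2, 1, 1).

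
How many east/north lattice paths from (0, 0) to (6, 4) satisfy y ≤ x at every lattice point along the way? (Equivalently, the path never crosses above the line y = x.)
Number of paths = 90

By the reflection principle (André's argument), the number of monotone paths to (6, 4) with n ≤ m that never go above y = x is C(10, 6) − C(10, 7) = 210 − 120 = 90.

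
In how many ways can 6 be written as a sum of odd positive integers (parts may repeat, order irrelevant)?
p_odd(6) = 4

Partitions of 6 using only odd parts 1, 3, 5, …: 5+1, 3+3, 3+1+1+1, 1+1+1+1+1+1. There are 4. (Euler: this equals q(6), the number of distinct-part partitions.)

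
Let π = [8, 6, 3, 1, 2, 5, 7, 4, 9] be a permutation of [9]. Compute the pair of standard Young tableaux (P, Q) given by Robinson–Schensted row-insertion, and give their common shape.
P = [1, 2, 4, 7, 9] / [3, 5] / [6] / [8];  Q = [1, 5, 6, 7, 9] / [2, 8] / [3] / [4];  common shape = (5, 2, 1, 1)

Row-insert the values π_1, π_2, … into P one at a time, bumping the leftmost entry strictly greater than the inserted value down to the next row. The recording tableau Q records, in position (i, j), the step at which that cell was added to P.
  Insert 8 (step 1): P = [8];  Q = [1]
  Insert 6 (step 2): P = [6] / [8];  Q = [1] / [2]
  Insert 3 (step 3): P = [3] / [6] / [8];  Q = [1] / [2] / [3]
  Insert 1 (step 4): P = [1] / [3] / [6] / [8];  Q = [1] / [2] / [3] / [4]
  Insert 2 (step 5): P = [1, 2] / [3] / [6] / [8];  Q = [1, 5] / [2] / [3] / [4]
  Insert 5 (step 6): P = [1, 2, 5] / [3] / [6] / [8];  Q = [1, 5, 6] / [2] / [3] / [4]
  Insert 7 (step 7): P = [1, 2, 5, 7] / [3] / [6] / [8];  Q = [1, 5, 6, 7] / [2] / [3] / [4]
  Insert 4 (step 8): P = [1, 2, 4, 7] / [3, 5] / [6] / [8];  Q = [1, 5, 6, 7] / [2, 8] / [3] / [4]
  Insert 9 (step 9): P = [1, 2, 4, 7, 9] / [3, 5] / [6] / [8];  Q = [1, 5, 6, 7, 9] / [2, 8] / [3] / [4]
Final shape: (5, 2, 1, 1).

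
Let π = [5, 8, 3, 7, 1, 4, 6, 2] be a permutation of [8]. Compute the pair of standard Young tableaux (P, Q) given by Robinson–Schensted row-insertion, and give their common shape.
P = [1, 2, 6] / [3, 4] / [5, 7] / [8];  Q = [1, 2, 7] / [3, 4] / [5, 6] / [8];  common shape = (3, 2, 2, 1)

Row-insert the values π_1, π_2, … into P one at a time, bumping the leftmost entry strictly greater than the inserted value down to the next row. The recording tableau Q records, in position (i, j), the step at which that cell was added to P.
  Insert 5 (step 1): P = [5];  Q = [1]
  Insert 8 (step 2): P = [5, 8];  Q = [1, 2]
  Insert 3 (step 3): P = [3, 8] / [5];  Q = [1, 2] / [3]
  Insert 7 (step 4): P = [3, 7] / [5, 8];  Q = [1, 2] / [3, 4]
  Insert 1 (step 5): P = [1, 7] / [3, 8] / [5];  Q = [1, 2] / [3, 4] / [5]
  Insert 4 (step 6): P = [1, 4] / [3, 7] / [5, 8];  Q = [1, 2] / [3, 4] / [5, 6]
  Insert 6 (step 7): P = [1, 4, 6] / [3, 7] / [5, 8];  Q = [1, 2, 7] / [3, 4] / [5, 6]
  Insert 2 (step 8): P = [1, 2, 6] / [3, 4] / [5, 7] / [8];  Q = [1, 2, 7] / [3, 4] / [5, 6] / [8]
Final shape: (3, 2, 2, 1).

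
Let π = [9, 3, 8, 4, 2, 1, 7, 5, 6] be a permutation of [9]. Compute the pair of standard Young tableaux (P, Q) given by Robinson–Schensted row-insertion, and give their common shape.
P = [1, 4, 5, 6] / [2, 7] / [3] / [8] / [9];  Q = [1, 3, 7, 9] / [2, 8] / [4] / [5] / [6];  common shape = (4, 2, 1, 1, 1)

Row-insert the values π_1, π_2, … into P one at a time, bumping the leftmost entry strictly greater than the inserted value down to the next row. The recording tableau Q records, in position (i, j), the step at which that cell was added to P.
  Insert 9 (step 1): P = [9];  Q = [1]
  Insert 3 (step 2): P = [3] / [9];  Q = [1] / [2]
  Insert 8 (step 3): P = [3, 8] / [9];  Q = [1, 3] / [2]
  Insert 4 (step 4): P = [3, 4] / [8] / [9];  Q = [1, 3] / [2] / [4]
  Insert 2 (step 5): P = [2, 4] / [3] / [8] / [9];  Q = [1, 3] / [2] / [4] / [5]
  Insert 1 (step 6): P = [1, 4] / [2] / [3] / [8] / [9];  Q = [1, 3] / [2] / [4] / [5] / [6]
  Insert 7 (step 7): P = [1, 4, 7] / [2] / [3] / [8] / [9];  Q = [1, 3, 7] / [2] / [4] / [5] / [6]
  Insert 5 (step 8): P = [1, 4, 5] / [2, 7] / [3] / [8] / [9];  Q = [1, 3, 7] / [2, 8] / [4] / [5] / [6]
  Insert 6 (step 9): P = [1, 4, 5, 6] / [2, 7] / [3] / [8] / [9];  Q = [1, 3, 7, 9] / [2, 8] / [4] / [5] / [6]
Final shape: (4, 2, 1, 1, 1).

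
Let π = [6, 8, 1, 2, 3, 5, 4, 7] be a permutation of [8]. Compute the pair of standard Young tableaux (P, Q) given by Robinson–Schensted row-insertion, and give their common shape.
P = [1, 2, 3, 4, 7] / [5, 8] / [6];  Q = [1, 2, 5, 6, 8] / [3, 4] / [7];  common shape = (5, 2, 1)

Row-insert the values π_1, π_2, … into P one at a time, bumping the leftmost entry strictly greater than the inserted value down to the next row. The recording tableau Q records, in position (i, j), the step at which that cell was added to P.
  Insert 6 (step 1): P = [6];  Q = [1]
  Insert 8 (step 2): P = [6, 8];  Q = [1, 2]
  Insert 1 (step 3): P = [1, 8] / [6];  Q = [1, 2] / [3]
  Insert 2 (step 4): P = [1, 2] / [6, 8];  Q = [1, 2] / [3, 4]
  Insert 3 (step 5): P = [1, 2, 3] / [6, 8];  Q = [1, 2, 5] / [3, 4]
  Insert 5 (step 6): P = [1, 2, 3, 5] / [6, 8];  Q = [1, 2, 5, 6] / [3, 4]
  Insert 4 (step 7): P = [1, 2, 3, 4] / [5, 8] / [6];  Q = [1, 2, 5, 6] / [3, 4] / [7]
  Insert 7 (step 8): P = [1, 2, 3, 4, 7] / [5, 8] / [6];  Q = [1, 2, 5, 6, 8] / [3, 4] / [7]
Final shape: (5, 2, 1).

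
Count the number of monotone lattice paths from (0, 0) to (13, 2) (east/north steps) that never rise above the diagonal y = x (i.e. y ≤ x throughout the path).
Number of paths = 90

By the reflection principle (André's argument), the number of monotone paths to (13, 2) with n ≤ m that never go above y = x is C(15, 13) − C(15, 14) = 105 − 15 = 90.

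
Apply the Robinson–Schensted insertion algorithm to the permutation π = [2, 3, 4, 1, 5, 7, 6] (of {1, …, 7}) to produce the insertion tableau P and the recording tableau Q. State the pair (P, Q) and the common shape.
P = [1, 3, 4, 5, 6] / [2, 7];  Q = [1, 2, 3, 5, 6] / [4, 7];  common shape = (5, 2)

Row-insert the values π_1, π_2, … into P one at a time, bumping the leftmost entry strictly greater than the inserted value down to the next row. The recording tableau Q records, in position (i, j), the step at which that cell was added to P.
  Insert 2 (step 1): P = [2];  Q = [1]
  Insert 3 (step 2): P = [2, 3];  Q = [1, 2]
  Insert 4 (step 3): P = [2, 3, 4];  Q = [1, 2, 3]
  Insert 1 (step 4): P = [1, 3, 4] / [2];  Q = [1, 2, 3] / [4]
  Insert 5 (step 5): P = [1, 3, 4, 5] / [2];  Q = [1, 2, 3, 5] / [4]
  Insert 7 (step 6): P = [1, 3, 4, 5, 7] / [2];  Q = [1, 2, 3, 5, 6] / [4]
  Insert 6 (step 7): P = [1, 3, 4, 5, 6] / [2, 7];  Q = [1, 2, 3, 5, 6] / [4, 7]
Final shape: (5, 2).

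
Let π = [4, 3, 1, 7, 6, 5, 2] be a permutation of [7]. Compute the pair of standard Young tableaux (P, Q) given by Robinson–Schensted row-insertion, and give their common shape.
P = [1, 2] / [3, 5] / [4, 6] / [7];  Q = [1, 4] / [2, 5] / [3, 6] / [7];  common shape = (2, 2, 2, 1)

Row-insert the values π_1, π_2, … into P one at a time, bumping the leftmost entry strictly greater than the inserted value down to the next row. The recording tableau Q records, in position (i, j), the step at which that cell was added to P.
  Insert 4 (step 1): P = [4];  Q = [1]
  Insert 3 (step 2): P = [3] / [4];  Q = [1] / [2]
  Insert 1 (step 3): P = [1] / [3] / [4];  Q = [1] / [2] / [3]
  Insert 7 (step 4): P = [1, 7] / [3] / [4];  Q = [1, 4] / [2] / [3]
  Insert 6 (step 5): P = [1, 6] / [3, 7] / [4];  Q = [1, 4] / [2, 5] / [3]
  Insert 5 (step 6): P = [1, 5] / [3, 6] / [4, 7];  Q = [1, 4] / [2, 5] / [3, 6]
  Insert 2 (step 7): P = [1, 2] / [3, 5] / [4, 6] / [7];  Q = [1, 4] / [2, 5] / [3, 6] / [7]
Final shape: (2, 2, 2, 1).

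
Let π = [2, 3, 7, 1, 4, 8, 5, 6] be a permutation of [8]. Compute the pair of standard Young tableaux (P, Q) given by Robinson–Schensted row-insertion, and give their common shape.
P = [1, 3, 4, 5, 6] / [2, 7, 8];  Q = [1, 2, 3, 6, 8] / [4, 5, 7];  common shape = (5, 3)

Row-insert the values π_1, π_2, … into P one at a time, bumping the leftmost entry strictly greater than the inserted value down to the next row. The recording tableau Q records, in position (i, j), the step at which that cell was added to P.
  Insert 2 (step 1): P = [2];  Q = [1]
  Insert 3 (step 2): P = [2, 3];  Q = [1, 2]
  Insert 7 (step 3): P = [2, 3, 7];  Q = [1, 2, 3]
  Insert 1 (step 4): P = [1, 3, 7] / [2];  Q = [1, 2, 3] / [4]
  Insert 4 (step 5): P = [1, 3, 4] / [2, 7];  Q = [1, 2, 3] / [4, 5]
  Insert 8 (step 6): P = [1, 3, 4, 8] / [2, 7];  Q = [1, 2, 3, 6] / [4, 5]
  Insert 5 (step 7): P = [1, 3, 4, 5] / [2, 7, 8];  Q = [1, 2, 3, 6] / [4, 5, 7]
  Insert 6 (step 8): P = [1, 3, 4, 5, 6] / [2, 7, 8];  Q = [1, 2, 3, 6, 8] / [4, 5, 7]
Final shape: (5, 3).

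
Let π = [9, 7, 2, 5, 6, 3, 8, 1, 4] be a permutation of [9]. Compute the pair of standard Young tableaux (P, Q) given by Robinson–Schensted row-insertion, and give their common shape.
P = [1, 3, 4, 8] / [2, 6] / [5] / [7] / [9];  Q = [1, 4, 5, 7] / [2, 9] / [3] / [6] / [8];  common shape = (4, 2, 1, 1, 1)

Row-insert the values π_1, π_2, … into P one at a time, bumping the leftmost entry strictly greater than the inserted value down to the next row. The recording tableau Q records, in position (i, j), the step at which that cell was added to P.
  Insert 9 (step 1): P = [9];  Q = [1]
  Insert 7 (step 2): P = [7] / [9];  Q = [1] / [2]
  Insert 2 (step 3): P = [2] / [7] / [9];  Q = [1] / [2] / [3]
  Insert 5 (step 4): P = [2, 5] / [7] / [9];  Q = [1, 4] / [2] / [3]
  Insert 6 (step 5): P = [2, 5, 6] / [7] / [9];  Q = [1, 4, 5] / [2] / [3]
  Insert 3 (step 6): P = [2, 3, 6] / [5] / [7] / [9];  Q = [1, 4, 5] / [2] / [3] / [6]
  Insert 8 (step 7): P = [2, 3, 6, 8] / [5] / [7] / [9];  Q = [1, 4, 5, 7] / [2] / [3] / [6]
  Insert 1 (step 8): P = [1, 3, 6, 8] / [2] / [5] / [7] / [9];  Q = [1, 4, 5, 7] / [2] / [3] / [6] / [8]
  Insert 4 (step 9): P = [1, 3, 4, 8] / [2, 6] / [5] / [7] / [9];  Q = [1, 4, 5, 7] / [2, 9] / [3] / [6] / [8]
Final shape: (4, 2, 1, 1, 1).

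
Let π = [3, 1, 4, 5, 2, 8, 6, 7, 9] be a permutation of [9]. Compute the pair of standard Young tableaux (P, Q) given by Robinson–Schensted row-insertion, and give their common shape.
P = [1, 2, 5, 6, 7, 9] / [3, 4, 8];  Q = [1, 3, 4, 6, 8, 9] / [2, 5, 7];  common shape = (6, 3)

Row-insert the values π_1, π_2, … into P one at a time, bumping the leftmost entry strictly greater than the inserted value down to the next row. The recording tableau Q records, in position (i, j), the step at which that cell was added to P.
  Insert 3 (step 1): P = [3];  Q = [1]
  Insert 1 (step 2): P = [1] / [3];  Q = [1] / [2]
  Insert 4 (step 3): P = [1, 4] / [3];  Q = [1, 3] / [2]
  Insert 5 (step 4): P = [1, 4, 5] / [3];  Q = [1, 3, 4] / [2]
  Insert 2 (step 5): P = [1, 2, 5] / [3, 4];  Q = [1, 3, 4] / [2, 5]
  Insert 8 (step 6): P = [1, 2, 5, 8] / [3, 4];  Q = [1, 3, 4, 6] / [2, 5]
  Insert 6 (step 7): P = [1, 2, 5, 6] / [3, 4, 8];  Q = [1, 3, 4, 6] / [2, 5, 7]
  Insert 7 (step 8): P = [1, 2, 5, 6, 7] / [3, 4, 8];  Q = [1, 3, 4, 6, 8] / [2, 5, 7]
  Insert 9 (step 9): P = [1, 2, 5, 6, 7, 9] / [3, 4, 8];  Q = [1, 3, 4, 6, 8, 9] / [2, 5, 7]
Final shape: (6, 3).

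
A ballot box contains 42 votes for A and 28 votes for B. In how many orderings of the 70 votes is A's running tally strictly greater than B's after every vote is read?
Strict-lead orderings = 5592628786362932776

Total orderings of the 70 votes with 42 for A: C(70, 42) = 27963143931814663880. By the Bertrand ballot formula (Cycle Lemma / reflection principle), the number of orderings in which A is strictly ahead of B throughout is (p − q)/(p + q) · C(p + q, p) = (42 − 28)/(42 + 28) · 27963143931814663880 = 5592628786362932776.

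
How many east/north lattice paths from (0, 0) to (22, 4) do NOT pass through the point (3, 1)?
Number of paths = 8790

Total paths from (0, 0) to (22, 4): C(26, 22) = 14950. Paths through (3, 1): (paths (0, 0) → (3, 1)) × (paths (3, 1) → (22, 4)) = C(4, 3) · C(22, 19) = 4 · 1540 = 6160. Avoidance count = 14950 − 6160 = 8790.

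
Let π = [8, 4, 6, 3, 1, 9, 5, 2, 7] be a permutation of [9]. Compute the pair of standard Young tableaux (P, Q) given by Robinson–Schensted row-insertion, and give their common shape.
P = [1, 2, 7] / [3, 5, 9] / [4, 6] / [8];  Q = [1, 3, 6] / [2, 7, 9] / [4, 8] / [5];  common shape = (3, 3, 2, 1)

Row-insert the values π_1, π_2, … into P one at a time, bumping the leftmost entry strictly greater than the inserted value down to the next row. The recording tableau Q records, in position (i, j), the step at which that cell was added to P.
  Insert 8 (step 1): P = [8];  Q = [1]
  Insert 4 (step 2): P = [4] / [8];  Q = [1] / [2]
  Insert 6 (step 3): P = [4, 6] / [8];  Q = [1, 3] / [2]
  Insert 3 (step 4): P = [3, 6] / [4] / [8];  Q = [1, 3] / [2] / [4]
  Insert 1 (step 5): P = [1, 6] / [3] / [4] / [8];  Q = [1, 3] / [2] / [4] / [5]
  Insert 9 (step 6): P = [1, 6, 9] / [3] / [4] / [8];  Q = [1, 3, 6] / [2] / [4] / [5]
  Insert 5 (step 7): P = [1, 5, 9] / [3, 6] / [4] / [8];  Q = [1, 3, 6] / [2, 7] / [4] / [5]
  Insert 2 (step 8): P = [1, 2, 9] / [3, 5] / [4, 6] / [8];  Q = [1, 3, 6] / [2, 7] / [4, 8] / [5]
  Insert 7 (step 9): P = [1, 2, 7] / [3, 5, 9] / [4, 6] / [8];  Q = [1, 3, 6] / [2, 7, 9] / [4, 8] / [5]
Final shape: (3, 3, 2, 1).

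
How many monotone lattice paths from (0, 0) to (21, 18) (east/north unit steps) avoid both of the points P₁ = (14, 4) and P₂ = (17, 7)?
Number of paths = 61614433230

Inclusion–exclusion. Total paths: C(39, 21) = 62359143990. Through P₁: C(18, 14)·C(21, 7) = 355816800. Through P₂: C(24, 17)·C(15, 4) = 472431960. Since P₁ is strictly southwest of P₂, a monotone path through both must visit P₁ then P₂; paths through both = C(18, 14)·C(6, 3)·C(15, 4) = 83538000. Avoid both = 62359143990 − 355816800 − 472431960 + 83538000 = 61614433230.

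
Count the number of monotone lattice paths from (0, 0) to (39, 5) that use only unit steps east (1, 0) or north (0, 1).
Number of paths = 1086008

A monotone lattice path from (0, 0) to (39, 5) consists of 39 east steps and 5 north steps in some order, so it is determined by which 39 of the 44 steps are east. The count is C(44, 39) = 1086008.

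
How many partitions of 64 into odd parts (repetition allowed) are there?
p_odd(64) = 16444

Enumerate partitions using only odd parts via the recurrence o(n, m) = o(n, m−2) + o(n−m, m) over odd m, starting from the largest odd part ≤ n. This gives p_odd(64) = 16444. (Euler's theorem: equals the count of distinct-part partitions.)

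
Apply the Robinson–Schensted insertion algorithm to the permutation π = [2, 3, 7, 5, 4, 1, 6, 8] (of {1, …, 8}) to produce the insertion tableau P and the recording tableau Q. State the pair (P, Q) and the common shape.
P = [1, 3, 4, 6, 8] / [2] / [5] / [7];  Q = [1, 2, 3, 7, 8] / [4] / [5] / [6];  common shape = (5, 1, 1, 1)

Row-insert the values π_1, π_2, … into P one at a time, bumping the leftmost entry strictly greater than the inserted value down to the next row. The recording tableau Q records, in position (i, j), the step at which that cell was added to P.
  Insert 2 (step 1): P = [2];  Q = [1]
  Insert 3 (step 2): P = [2, 3];  Q = [1, 2]
  Insert 7 (step 3): P = [2, 3, 7];  Q = [1, 2, 3]
  Insert 5 (step 4): P = [2, 3, 5] / [7];  Q = [1, 2, 3] / [4]
  Insert 4 (step 5): P = [2, 3, 4] / [5] / [7];  Q = [1, 2, 3] / [4] / [5]
  Insert 1 (step 6): P = [1, 3, 4] / [2] / [5] / [7];  Q = [1, 2, 3] / [4] / [5] / [6]
  Insert 6 (step 7): P = [1, 3, 4, 6] / [2] / [5] / [7];  Q = [1, 2, 3, 7] / [4] / [5] / [6]
  Insert 8 (step 8): P = [1, 3, 4, 6, 8] / [2] / [5] / [7];  Q = [1, 2, 3, 7, 8] / [4] / [5] / [6]
Final shape: (5, 1, 1, 1).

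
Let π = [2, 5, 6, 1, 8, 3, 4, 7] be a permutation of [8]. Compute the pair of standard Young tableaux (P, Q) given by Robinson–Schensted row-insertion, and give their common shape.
P = [1, 3, 4, 7] / [2, 5, 6, 8];  Q = [1, 2, 3, 5] / [4, 6, 7, 8];  common shape = (4, 4)

Row-insert the values π_1, π_2, … into P one at a time, bumping the leftmost entry strictly greater than the inserted value down to the next row. The recording tableau Q records, in position (i, j), the step at which that cell was added to P.
  Insert 2 (step 1): P = [2];  Q = [1]
  Insert 5 (step 2): P = [2, 5];  Q = [1, 2]
  Insert 6 (step 3): P = [2, 5, 6];  Q = [1, 2, 3]
  Insert 1 (step 4): P = [1, 5, 6] / [2];  Q = [1, 2, 3] / [4]
  Insert 8 (step 5): P = [1, 5, 6, 8] / [2];  Q = [1, 2, 3, 5] / [4]
  Insert 3 (step 6): P = [1, 3, 6, 8] / [2, 5];  Q = [1, 2, 3, 5] / [4, 6]
  Insert 4 (step 7): P = [1, 3, 4, 8] / [2, 5, 6];  Q = [1, 2, 3, 5] / [4, 6, 7]
  Insert 7 (step 8): P = [1, 3, 4, 7] / [2, 5, 6, 8];  Q = [1, 2, 3, 5] / [4, 6, 7, 8]
Final shape: (4, 4).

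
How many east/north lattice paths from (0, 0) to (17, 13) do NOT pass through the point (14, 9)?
Number of paths = 91158200

Total paths from (0, 0) to (17, 13): C(30, 17) = 119759850. Paths through (14, 9): (paths (0, 0) → (14, 9)) × (paths (14, 9) → (17, 13)) = C(23, 14) · C(7, 3) = 817190 · 35 = 28601650. Avoidance count = 119759850 − 28601650 = 91158200.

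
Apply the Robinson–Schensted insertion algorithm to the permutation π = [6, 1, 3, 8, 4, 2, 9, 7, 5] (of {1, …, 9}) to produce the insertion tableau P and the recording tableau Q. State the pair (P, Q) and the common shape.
P = [1, 2, 4, 5] / [3, 7, 9] / [6, 8];  Q = [1, 3, 4, 7] / [2, 5, 8] / [6, 9];  common shape = (4, 3, 2)

Row-insert the values π_1, π_2, … into P one at a time, bumping the leftmost entry strictly greater than the inserted value down to the next row. The recording tableau Q records, in position (i, j), the step at which that cell was added to P.
  Insert 6 (step 1): P = [6];  Q = [1]
  Insert 1 (step 2): P = [1] / [6];  Q = [1] / [2]
  Insert 3 (step 3): P = [1, 3] / [6];  Q = [1, 3] / [2]
  Insert 8 (step 4): P = [1, 3, 8] / [6];  Q = [1, 3, 4] / [2]
  Insert 4 (step 5): P = [1, 3, 4] / [6, 8];  Q = [1, 3, 4] / [2, 5]
  Insert 2 (step 6): P = [1, 2, 4] / [3, 8] / [6];  Q = [1, 3, 4] / [2, 5] / [6]
  Insert 9 (step 7): P = [1, 2, 4, 9] / [3, 8] / [6];  Q = [1, 3, 4, 7] / [2, 5] / [6]
  Insert 7 (step 8): P = [1, 2, 4, 7] / [3, 8, 9] / [6];  Q = [1, 3, 4, 7] / [2, 5, 8] / [6]
  Insert 5 (step 9): P = [1, 2, 4, 5] / [3, 7, 9] / [6, 8];  Q = [1, 3, 4, 7] / [2, 5, 8] / [6, 9]
Final shape: (4, 3, 2).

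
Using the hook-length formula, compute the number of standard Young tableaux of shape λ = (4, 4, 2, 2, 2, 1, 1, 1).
# SYT of shape (4, 4, 2, 2, 2, 1, 1, 1) = 848640

Hook-length formula: f^λ = n! / Π hook(c), product over all cells c of the Young diagram. For λ = (4, 4, 2, 2, 2, 1, 1, 1), n = 17 boxes. Hook lengths by row (left-to-right, top-to-bottom): [11, 7, 3, 2]; [10, 6, 2, 1]; [7, 3]; [6, 2]; [5, 1]; [3]; [2]; [1]. Product of hooks = 419126400. So f^λ = 17! / 419126400 = 355687428096000 / 419126400 = 848640.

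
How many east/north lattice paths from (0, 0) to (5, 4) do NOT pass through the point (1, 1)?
Number of paths = 56

Total paths from (0, 0) to (5, 4): C(9, 5) = 126. Paths through (1, 1): (paths (0, 0) → (1, 1)) × (paths (1, 1) → (5, 4)) = C(2, 1) · C(7, 4) = 2 · 35 = 70. Avoidance count = 126 − 70 = 56.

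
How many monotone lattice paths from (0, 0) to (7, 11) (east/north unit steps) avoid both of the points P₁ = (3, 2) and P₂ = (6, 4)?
Number of paths = 23794

Inclusion–exclusion. Total paths: C(18, 7) = 31824. Through P₁: C(5, 3)·C(13, 4) = 7150. Through P₂: C(10, 6)·C(8, 1) = 1680. Since P₁ is strictly southwest of P₂, a monotone path through both must visit P₁ then P₂; paths through both = C(5, 3)·C(5, 3)·C(8, 1) = 800. Avoid both = 31824 − 7150 − 1680 + 800 = 23794.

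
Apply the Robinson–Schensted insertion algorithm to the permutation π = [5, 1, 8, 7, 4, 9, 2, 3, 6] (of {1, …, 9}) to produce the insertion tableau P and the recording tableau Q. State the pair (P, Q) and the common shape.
P = [1, 2, 3, 6] / [4, 7, 9] / [5] / [8];  Q = [1, 3, 6, 9] / [2, 4, 8] / [5] / [7];  common shape = (4, 3, 1, 1)

Row-insert the values π_1, π_2, … into P one at a time, bumping the leftmost entry strictly greater than the inserted value down to the next row. The recording tableau Q records, in position (i, j), the step at which that cell was added to P.
  Insert 5 (step 1): P = [5];  Q = [1]
  Insert 1 (step 2): P = [1] / [5];  Q = [1] / [2]
  Insert 8 (step 3): P = [1, 8] / [5];  Q = [1, 3] / [2]
  Insert 7 (step 4): P = [1, 7] / [5, 8];  Q = [1, 3] / [2, 4]
  Insert 4 (step 5): P = [1, 4] / [5, 7] / [8];  Q = [1, 3] / [2, 4] / [5]
  Insert 9 (step 6): P = [1, 4, 9] / [5, 7] / [8];  Q = [1, 3, 6] / [2, 4] / [5]
  Insert 2 (step 7): P = [1, 2, 9] / [4, 7] / [5] / [8];  Q = [1, 3, 6] / [2, 4] / [5] / [7]
  Insert 3 (step 8): P = [1, 2, 3] / [4, 7, 9] / [5] / [8];  Q = [1, 3, 6] / [2, 4, 8] / [5] / [7]
  Insert 6 (step 9): P = [1, 2, 3, 6] / [4, 7, 9] / [5] / [8];  Q = [1, 3, 6, 9] / [2, 4, 8] / [5] / [7]
Final shape: (4, 3, 1, 1).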